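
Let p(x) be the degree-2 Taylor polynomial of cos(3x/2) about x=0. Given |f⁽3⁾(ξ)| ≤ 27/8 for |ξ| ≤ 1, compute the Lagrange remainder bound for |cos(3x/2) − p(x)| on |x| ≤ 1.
9/16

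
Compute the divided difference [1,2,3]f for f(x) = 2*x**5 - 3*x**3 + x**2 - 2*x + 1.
163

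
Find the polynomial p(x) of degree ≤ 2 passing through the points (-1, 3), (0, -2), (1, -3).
2*x**2 - 3*x - 2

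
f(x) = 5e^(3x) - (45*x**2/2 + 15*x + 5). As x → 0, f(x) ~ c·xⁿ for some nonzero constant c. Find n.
3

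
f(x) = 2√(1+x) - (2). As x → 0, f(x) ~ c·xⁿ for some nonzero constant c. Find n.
1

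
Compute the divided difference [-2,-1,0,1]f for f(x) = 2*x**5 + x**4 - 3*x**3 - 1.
5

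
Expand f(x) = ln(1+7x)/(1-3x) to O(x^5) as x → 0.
7*x - 7*x**2/2 + 623*x**3/6 - 1155*x**4/4 + O(x**5)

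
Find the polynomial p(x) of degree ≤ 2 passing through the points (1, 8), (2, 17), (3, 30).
2*x**2 + 3*x + 3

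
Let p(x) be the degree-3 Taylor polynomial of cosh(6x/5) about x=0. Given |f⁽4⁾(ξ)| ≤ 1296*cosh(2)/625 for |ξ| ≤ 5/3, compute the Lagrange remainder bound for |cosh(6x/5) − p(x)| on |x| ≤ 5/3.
2*cosh(2)/3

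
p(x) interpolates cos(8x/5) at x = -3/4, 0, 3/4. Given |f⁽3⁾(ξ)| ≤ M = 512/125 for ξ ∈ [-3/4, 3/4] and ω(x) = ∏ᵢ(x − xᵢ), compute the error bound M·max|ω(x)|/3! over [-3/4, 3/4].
8*sqrt(3)/125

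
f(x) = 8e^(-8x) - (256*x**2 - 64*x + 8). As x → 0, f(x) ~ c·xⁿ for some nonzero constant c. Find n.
3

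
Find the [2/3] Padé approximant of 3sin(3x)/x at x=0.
(9 - 189*x**2/20)/(9*x**2/20 + 1)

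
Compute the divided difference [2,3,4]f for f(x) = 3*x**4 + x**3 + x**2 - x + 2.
175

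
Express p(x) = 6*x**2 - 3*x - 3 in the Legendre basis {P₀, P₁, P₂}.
-P₀ + (-3)P₁ + (4)P₂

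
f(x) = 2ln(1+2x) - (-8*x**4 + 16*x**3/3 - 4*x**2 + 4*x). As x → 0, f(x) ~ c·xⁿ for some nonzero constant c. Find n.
5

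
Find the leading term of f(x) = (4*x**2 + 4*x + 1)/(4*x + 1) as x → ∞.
x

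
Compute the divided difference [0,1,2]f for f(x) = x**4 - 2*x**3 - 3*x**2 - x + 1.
-2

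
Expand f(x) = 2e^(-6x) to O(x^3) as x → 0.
2 - 12*x + 36*x**2 + O(x**3)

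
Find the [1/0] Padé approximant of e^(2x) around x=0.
2*x + 1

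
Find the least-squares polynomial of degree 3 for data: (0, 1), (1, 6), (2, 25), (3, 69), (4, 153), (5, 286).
65/63 + (401/189)x + (50/63)x² + (55/27)x³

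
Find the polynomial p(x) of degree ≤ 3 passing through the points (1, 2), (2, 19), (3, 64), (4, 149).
2*x**3 + 2*x**2 - 3*x + 1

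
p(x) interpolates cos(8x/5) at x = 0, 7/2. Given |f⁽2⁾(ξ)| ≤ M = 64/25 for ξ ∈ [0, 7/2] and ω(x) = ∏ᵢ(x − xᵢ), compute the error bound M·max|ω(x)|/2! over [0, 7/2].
98/25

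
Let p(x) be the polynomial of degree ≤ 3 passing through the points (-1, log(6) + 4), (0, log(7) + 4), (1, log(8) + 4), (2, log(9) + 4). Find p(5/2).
log(567*2**(1/8)*3**(1/16)*7**(5/16)/128) + 4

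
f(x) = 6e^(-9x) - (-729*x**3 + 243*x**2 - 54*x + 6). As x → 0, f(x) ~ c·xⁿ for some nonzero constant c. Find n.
4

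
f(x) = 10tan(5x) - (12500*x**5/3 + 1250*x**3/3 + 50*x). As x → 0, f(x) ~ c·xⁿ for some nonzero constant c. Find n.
7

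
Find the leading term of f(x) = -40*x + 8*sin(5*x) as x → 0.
-500*x**3/3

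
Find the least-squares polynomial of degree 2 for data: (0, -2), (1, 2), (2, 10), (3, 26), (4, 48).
-12/7 + (-6/35)x + (22/7)x²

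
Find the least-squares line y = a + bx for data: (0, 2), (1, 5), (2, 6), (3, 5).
a = 3, b = 1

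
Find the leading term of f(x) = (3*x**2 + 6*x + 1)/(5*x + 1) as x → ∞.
3*x/5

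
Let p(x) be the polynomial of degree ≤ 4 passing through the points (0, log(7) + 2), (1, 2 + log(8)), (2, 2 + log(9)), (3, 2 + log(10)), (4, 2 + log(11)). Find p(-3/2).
log(43275834131238896700854768074263*11**(59/128)*3**(13/32)*5**(31/32)*7**(3/128)/184467440737095516160000000000000) + 2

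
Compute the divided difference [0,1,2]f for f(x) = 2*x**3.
6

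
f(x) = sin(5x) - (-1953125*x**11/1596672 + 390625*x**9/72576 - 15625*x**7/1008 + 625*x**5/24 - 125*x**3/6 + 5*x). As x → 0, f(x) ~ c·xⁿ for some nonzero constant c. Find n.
13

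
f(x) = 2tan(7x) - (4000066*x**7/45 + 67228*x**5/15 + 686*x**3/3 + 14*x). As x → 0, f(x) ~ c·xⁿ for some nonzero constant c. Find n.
9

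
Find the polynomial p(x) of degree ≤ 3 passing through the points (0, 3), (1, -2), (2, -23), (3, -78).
-3*x**3 + x**2 - 3*x + 3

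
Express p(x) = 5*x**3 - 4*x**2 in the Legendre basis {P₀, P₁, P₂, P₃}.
(-4/3)P₀ + (3)P₁ + (-8/3)P₂ + (2)P₃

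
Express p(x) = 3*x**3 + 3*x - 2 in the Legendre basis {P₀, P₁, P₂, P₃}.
(-2)P₀ + (24/5)P₁ + (6/5)P₃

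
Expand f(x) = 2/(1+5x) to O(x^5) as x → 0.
2 - 10*x + 50*x**2 - 250*x**3 + 1250*x**4 + O(x**5)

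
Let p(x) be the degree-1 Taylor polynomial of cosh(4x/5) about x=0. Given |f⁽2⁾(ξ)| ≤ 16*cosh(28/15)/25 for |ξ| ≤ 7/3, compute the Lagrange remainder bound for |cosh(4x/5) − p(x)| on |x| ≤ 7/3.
392*cosh(28/15)/225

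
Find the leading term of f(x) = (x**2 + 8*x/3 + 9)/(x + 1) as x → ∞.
x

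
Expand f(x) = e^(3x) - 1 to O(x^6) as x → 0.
3*x + 9*x**2/2 + 9*x**3/2 + 27*x**4/8 + 81*x**5/40 + O(x**6)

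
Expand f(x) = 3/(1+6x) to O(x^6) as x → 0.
3 - 18*x + 108*x**2 - 648*x**3 + 3888*x**4 - 23328*x**5 + O(x**6)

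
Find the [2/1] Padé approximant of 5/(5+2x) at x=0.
1/(2*x/5 + 1)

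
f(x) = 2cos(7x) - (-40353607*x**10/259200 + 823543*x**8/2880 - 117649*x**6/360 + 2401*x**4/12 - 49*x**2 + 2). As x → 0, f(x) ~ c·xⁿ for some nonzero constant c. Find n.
12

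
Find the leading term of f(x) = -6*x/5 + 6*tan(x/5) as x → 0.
2*x**3/125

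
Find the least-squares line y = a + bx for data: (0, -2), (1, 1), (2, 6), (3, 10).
a = -12/5, b = 41/10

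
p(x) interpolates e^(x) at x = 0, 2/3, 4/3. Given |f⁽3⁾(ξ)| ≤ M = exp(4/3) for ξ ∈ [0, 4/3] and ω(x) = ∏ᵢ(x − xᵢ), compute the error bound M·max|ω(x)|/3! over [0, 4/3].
8*sqrt(3)*exp(4/3)/729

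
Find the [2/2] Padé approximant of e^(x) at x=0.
(x**2/12 + x/2 + 1)/(x**2/12 - x/2 + 1)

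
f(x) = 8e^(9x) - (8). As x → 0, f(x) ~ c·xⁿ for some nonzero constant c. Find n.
1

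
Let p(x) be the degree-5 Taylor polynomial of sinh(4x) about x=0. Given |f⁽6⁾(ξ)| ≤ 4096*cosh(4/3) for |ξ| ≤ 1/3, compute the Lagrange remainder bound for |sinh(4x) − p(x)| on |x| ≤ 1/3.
256*cosh(4/3)/32805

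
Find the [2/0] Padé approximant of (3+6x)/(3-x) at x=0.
7*x**2/9 + 7*x/3 + 1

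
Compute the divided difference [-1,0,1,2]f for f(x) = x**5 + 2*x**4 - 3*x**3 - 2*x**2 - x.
6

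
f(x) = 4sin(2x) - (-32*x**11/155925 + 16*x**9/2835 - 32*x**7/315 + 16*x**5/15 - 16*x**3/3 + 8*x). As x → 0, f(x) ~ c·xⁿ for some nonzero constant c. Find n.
13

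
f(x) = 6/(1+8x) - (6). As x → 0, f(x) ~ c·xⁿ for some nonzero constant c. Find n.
1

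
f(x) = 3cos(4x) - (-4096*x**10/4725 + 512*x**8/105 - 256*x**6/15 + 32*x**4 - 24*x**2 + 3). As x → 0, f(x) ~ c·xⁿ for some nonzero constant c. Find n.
12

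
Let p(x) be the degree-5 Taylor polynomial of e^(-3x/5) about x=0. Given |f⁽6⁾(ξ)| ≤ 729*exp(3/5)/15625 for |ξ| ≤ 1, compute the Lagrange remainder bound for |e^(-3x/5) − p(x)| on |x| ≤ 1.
81*exp(3/5)/1250000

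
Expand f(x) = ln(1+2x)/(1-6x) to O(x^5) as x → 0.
2*x + 10*x**2 + 188*x**3/3 + 372*x**4 + O(x**5)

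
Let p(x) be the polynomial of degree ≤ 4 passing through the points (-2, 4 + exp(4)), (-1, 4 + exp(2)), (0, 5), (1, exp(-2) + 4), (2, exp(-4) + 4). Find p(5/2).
5*(-36*exp(6) - 84*exp(2) + 63 + 178*exp(4) + 7*exp(8))*exp(-4)/128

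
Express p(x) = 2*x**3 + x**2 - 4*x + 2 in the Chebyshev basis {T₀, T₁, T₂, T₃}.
(5/2)T₀ + (-5/2)T₁ + (1/2)T₂ + (1/2)T₃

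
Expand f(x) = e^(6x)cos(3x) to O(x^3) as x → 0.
1 + 6*x + 27*x**2/2 + O(x**3)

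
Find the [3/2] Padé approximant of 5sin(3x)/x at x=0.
(15 - 63*x**2/4)/(9*x**2/20 + 1)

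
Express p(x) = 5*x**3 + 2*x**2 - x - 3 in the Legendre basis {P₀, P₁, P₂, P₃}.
(-7/3)P₀ + (2)P₁ + (4/3)P₂ + (2)P₃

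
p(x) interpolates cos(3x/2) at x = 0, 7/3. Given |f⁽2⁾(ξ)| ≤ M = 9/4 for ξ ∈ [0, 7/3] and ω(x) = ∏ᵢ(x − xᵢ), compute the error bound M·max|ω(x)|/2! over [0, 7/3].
49/32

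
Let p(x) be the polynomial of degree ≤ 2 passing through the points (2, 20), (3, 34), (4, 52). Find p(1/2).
13/2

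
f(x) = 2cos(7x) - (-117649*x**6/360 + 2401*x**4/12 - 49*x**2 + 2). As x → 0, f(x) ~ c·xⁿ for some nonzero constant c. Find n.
8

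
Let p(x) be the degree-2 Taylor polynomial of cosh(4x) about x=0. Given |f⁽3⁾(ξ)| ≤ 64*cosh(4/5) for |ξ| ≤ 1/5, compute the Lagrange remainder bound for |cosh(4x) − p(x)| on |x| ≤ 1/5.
32*cosh(4/5)/375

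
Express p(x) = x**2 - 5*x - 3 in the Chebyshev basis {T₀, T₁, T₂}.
(-5/2)T₀ + (-5)T₁ + (1/2)T₂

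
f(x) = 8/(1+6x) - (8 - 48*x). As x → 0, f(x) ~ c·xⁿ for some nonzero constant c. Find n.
2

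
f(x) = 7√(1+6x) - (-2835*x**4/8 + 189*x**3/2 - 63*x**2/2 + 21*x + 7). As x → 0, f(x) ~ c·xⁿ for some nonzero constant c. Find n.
5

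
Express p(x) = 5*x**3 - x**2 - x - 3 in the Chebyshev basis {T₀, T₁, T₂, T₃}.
(-7/2)T₀ + (11/4)T₁ + (-1/2)T₂ + (5/4)T₃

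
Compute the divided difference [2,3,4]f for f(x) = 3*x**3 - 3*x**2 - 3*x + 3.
24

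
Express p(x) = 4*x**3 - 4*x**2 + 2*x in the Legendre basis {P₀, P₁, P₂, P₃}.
(-4/3)P₀ + (22/5)P₁ + (-8/3)P₂ + (8/5)P₃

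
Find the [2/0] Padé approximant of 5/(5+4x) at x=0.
16*x**2/25 - 4*x/5 + 1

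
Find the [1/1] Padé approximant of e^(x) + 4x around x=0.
(49*x/10 + 1)/(1 - x/10)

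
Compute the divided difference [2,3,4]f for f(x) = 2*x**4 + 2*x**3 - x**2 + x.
127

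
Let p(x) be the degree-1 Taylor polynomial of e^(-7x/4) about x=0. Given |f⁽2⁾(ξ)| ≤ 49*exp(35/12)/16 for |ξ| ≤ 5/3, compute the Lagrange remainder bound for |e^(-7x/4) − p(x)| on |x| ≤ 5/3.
1225*exp(35/12)/288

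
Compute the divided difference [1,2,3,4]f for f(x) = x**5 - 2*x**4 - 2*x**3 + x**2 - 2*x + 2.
43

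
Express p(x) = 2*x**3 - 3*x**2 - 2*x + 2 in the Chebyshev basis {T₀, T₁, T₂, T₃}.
(1/2)T₀ + (-1/2)T₁ + (-3/2)T₂ + (1/2)T₃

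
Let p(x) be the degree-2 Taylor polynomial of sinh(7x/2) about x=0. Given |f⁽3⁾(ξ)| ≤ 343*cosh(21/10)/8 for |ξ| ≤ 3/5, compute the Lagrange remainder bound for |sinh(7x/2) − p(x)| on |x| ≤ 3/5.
3087*cosh(21/10)/2000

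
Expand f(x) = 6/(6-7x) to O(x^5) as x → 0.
1 + 7*x/6 + 49*x**2/36 + 343*x**3/216 + 2401*x**4/1296 + O(x**5)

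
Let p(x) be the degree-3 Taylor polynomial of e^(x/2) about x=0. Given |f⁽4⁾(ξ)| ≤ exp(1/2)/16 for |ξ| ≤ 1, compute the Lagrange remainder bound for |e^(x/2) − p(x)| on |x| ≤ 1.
exp(1/2)/384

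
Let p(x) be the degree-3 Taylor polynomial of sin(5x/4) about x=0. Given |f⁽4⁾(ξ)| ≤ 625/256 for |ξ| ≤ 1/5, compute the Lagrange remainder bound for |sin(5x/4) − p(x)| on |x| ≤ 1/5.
1/6144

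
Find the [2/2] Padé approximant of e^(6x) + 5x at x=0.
(87*x**2/4 + 47*x/4 + 1)/(-9*x**2/2 + 3*x/4 + 1)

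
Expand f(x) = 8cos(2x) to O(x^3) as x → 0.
8 - 16*x**2 + O(x**3)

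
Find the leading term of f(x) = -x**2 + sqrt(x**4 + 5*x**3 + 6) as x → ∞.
5*x/2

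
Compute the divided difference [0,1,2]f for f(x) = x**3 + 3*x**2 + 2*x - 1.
6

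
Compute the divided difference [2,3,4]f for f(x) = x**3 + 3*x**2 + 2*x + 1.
12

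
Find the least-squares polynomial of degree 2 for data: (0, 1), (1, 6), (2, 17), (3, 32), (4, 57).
9/7 + (43/35)x + (22/7)x²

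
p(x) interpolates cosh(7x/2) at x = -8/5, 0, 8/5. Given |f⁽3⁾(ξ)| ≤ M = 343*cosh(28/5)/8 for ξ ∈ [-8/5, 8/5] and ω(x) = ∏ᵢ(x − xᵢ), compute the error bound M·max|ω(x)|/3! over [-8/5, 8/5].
21952*sqrt(3)*cosh(28/5)/3375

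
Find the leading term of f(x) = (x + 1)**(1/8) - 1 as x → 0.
x/8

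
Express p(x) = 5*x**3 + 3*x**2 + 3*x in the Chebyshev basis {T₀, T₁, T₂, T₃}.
(3/2)T₀ + (27/4)T₁ + (3/2)T₂ + (5/4)T₃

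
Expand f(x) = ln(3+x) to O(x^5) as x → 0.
log(3) + x/3 - x**2/18 + x**3/81 - x**4/324 + O(x**5)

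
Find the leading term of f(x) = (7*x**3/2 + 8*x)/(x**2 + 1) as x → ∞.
7*x/2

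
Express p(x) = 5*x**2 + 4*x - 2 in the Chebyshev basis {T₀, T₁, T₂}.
(1/2)T₀ + (4)T₁ + (5/2)T₂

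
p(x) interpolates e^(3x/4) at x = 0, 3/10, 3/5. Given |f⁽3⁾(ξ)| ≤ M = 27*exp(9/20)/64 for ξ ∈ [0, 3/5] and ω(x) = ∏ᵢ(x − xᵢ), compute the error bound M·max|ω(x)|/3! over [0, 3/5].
27*sqrt(3)*exp(9/20)/64000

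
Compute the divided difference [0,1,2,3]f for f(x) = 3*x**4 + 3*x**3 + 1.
21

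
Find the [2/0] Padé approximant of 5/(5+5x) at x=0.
x**2 - x + 1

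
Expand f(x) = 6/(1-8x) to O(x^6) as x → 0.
6 + 48*x + 384*x**2 + 3072*x**3 + 24576*x**4 + 196608*x**5 + O(x**6)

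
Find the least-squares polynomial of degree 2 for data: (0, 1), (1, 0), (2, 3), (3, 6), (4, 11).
5/7 + (-29/35)x + (6/7)x²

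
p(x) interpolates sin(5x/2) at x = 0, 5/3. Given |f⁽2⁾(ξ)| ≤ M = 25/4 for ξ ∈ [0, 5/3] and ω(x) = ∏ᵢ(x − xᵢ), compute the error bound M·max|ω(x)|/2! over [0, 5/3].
625/288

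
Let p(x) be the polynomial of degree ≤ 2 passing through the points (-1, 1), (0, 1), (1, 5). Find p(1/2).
5/2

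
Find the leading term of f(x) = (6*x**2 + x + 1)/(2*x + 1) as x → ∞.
3*x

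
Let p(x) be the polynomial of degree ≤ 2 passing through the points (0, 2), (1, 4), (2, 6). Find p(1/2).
3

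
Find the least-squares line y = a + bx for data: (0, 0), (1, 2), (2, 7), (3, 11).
a = -7/10, b = 19/5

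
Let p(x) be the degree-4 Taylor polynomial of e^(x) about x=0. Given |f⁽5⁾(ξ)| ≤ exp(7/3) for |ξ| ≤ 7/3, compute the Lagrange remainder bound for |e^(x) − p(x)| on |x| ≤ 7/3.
16807*exp(7/3)/29160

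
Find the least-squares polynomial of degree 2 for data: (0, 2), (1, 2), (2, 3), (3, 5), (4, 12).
82/35 + (-139/70)x + (15/14)x²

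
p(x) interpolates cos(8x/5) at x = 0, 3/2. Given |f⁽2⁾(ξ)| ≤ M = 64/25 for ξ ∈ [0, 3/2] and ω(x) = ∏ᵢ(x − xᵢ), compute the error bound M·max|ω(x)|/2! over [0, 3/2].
18/25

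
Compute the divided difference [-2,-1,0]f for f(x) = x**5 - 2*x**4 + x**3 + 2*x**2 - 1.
-30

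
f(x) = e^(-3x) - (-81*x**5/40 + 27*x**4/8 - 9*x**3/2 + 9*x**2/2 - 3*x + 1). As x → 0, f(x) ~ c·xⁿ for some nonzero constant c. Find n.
6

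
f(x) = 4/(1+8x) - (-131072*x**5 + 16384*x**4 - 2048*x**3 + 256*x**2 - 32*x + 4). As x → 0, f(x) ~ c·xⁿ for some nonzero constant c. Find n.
6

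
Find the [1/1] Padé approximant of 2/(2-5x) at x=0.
1/(1 - 5*x/2)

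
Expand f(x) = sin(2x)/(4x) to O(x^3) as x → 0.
1/2 - x**2/3 + O(x**3)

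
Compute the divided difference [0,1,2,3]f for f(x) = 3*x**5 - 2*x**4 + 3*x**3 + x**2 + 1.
66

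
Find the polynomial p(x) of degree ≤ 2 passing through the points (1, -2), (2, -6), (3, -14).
-2*x**2 + 2*x - 2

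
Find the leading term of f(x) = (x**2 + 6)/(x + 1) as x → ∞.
x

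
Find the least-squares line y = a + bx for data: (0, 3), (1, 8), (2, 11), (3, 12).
a = 4, b = 3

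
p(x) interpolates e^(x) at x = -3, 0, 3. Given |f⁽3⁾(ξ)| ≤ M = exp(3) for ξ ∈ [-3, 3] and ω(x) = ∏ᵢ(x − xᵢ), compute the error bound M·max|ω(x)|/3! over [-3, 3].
sqrt(3)*exp(3)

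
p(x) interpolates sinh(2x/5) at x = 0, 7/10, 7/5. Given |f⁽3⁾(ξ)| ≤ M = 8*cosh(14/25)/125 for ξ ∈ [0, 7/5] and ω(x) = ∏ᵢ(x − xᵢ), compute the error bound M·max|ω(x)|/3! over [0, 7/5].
343*sqrt(3)*cosh(14/25)/421875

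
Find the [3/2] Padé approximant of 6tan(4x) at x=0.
(-128*x**3/5 + 24*x)/(1 - 32*x**2/5)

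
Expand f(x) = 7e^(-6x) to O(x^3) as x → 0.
7 - 42*x + 126*x**2 + O(x**3)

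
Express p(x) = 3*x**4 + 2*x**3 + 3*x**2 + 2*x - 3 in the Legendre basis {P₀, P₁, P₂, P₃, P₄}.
(-7/5)P₀ + (16/5)P₁ + (26/7)P₂ + (4/5)P₃ + (24/35)P₄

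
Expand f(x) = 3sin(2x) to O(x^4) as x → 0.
6*x - 4*x**3 + O(x**4)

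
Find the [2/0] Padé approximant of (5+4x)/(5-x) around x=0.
x**2/5 + x + 1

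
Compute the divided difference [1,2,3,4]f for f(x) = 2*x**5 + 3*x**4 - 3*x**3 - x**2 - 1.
157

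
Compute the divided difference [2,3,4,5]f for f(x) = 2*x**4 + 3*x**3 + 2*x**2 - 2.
31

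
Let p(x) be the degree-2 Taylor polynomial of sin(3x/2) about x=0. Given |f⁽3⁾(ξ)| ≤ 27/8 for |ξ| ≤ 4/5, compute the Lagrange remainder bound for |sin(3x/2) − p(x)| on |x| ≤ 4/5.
36/125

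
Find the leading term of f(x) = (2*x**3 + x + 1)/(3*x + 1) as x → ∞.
2*x**2/3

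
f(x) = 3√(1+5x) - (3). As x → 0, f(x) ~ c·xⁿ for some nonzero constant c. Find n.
1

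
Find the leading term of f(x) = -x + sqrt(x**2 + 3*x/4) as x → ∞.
3/8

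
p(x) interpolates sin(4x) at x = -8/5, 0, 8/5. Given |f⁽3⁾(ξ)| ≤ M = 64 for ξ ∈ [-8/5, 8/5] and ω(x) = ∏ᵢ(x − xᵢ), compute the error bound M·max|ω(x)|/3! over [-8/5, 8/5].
32768*sqrt(3)/3375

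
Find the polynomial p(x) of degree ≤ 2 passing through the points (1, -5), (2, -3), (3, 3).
2*x**2 - 4*x - 3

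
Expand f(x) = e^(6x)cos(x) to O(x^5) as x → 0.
1 + 6*x + 35*x**2/2 + 33*x**3 + 1081*x**4/24 + O(x**5)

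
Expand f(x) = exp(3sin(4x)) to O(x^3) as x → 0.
1 + 12*x + 72*x**2 + O(x**3)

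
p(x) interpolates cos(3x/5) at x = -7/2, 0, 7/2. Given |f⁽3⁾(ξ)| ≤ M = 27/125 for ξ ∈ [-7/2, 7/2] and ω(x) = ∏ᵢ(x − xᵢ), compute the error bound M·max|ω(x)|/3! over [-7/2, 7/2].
343*sqrt(3)/1000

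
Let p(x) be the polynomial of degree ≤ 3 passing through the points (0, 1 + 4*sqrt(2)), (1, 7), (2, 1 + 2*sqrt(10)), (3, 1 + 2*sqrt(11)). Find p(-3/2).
-559/8 - 35*sqrt(11)/8 + 105*sqrt(2)/4 + 135*sqrt(10)/8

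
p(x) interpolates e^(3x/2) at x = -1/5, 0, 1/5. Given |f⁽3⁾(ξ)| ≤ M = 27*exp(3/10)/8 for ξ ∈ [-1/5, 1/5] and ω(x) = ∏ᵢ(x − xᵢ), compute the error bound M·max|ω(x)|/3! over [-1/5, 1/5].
sqrt(3)*exp(3/10)/1000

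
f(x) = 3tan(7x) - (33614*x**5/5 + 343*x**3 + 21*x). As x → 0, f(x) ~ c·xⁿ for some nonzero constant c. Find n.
7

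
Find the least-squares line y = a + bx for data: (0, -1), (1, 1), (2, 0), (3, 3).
a = -9/10, b = 11/10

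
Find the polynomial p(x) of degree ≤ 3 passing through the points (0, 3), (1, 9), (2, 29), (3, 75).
2*x**3 + x**2 + 3*x + 3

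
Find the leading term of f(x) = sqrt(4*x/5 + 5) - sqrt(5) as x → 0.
2*sqrt(5)*x/25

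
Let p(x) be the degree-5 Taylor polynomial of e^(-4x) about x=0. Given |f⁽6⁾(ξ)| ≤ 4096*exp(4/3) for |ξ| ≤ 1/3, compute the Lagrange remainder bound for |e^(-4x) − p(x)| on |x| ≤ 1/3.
256*exp(4/3)/32805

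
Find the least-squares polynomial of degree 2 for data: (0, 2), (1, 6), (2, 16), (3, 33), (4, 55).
68/35 + (71/70)x + (43/14)x²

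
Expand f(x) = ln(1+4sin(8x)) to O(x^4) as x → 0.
32*x - 512*x**2 + 31744*x**3/3 + O(x**4)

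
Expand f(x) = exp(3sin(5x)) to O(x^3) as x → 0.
1 + 15*x + 225*x**2/2 + O(x**3)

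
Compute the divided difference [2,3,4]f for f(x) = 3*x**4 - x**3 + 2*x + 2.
156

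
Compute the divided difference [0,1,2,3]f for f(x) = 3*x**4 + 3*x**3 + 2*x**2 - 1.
21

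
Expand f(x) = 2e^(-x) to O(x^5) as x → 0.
2 - 2*x + x**2 - x**3/3 + x**4/12 + O(x**5)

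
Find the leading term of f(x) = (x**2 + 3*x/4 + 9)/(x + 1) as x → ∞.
x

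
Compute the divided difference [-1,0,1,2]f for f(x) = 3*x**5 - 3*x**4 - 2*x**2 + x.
9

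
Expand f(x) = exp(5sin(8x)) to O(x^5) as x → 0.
1 + 40*x + 800*x**2 + 10240*x**3 + 89600*x**4 + O(x**5)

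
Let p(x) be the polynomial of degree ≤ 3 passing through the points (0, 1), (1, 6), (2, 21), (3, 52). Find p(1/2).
21/8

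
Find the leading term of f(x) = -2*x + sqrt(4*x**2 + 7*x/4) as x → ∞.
7/16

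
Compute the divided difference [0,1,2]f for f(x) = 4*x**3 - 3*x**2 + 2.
9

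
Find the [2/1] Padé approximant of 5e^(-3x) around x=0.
(15*x**2/2 - 10*x + 5)/(x + 1)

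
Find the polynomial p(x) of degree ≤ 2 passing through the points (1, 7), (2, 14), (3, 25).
2*x**2 + x + 4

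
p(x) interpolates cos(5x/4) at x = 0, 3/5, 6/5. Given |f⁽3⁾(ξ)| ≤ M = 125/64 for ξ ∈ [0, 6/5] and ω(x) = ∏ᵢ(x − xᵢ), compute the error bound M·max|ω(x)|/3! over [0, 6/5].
sqrt(3)/64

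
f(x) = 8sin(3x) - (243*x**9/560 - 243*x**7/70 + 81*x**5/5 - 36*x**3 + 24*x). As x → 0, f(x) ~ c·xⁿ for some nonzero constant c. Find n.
11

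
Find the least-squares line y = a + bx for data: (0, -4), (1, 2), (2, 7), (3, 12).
a = -37/10, b = 53/10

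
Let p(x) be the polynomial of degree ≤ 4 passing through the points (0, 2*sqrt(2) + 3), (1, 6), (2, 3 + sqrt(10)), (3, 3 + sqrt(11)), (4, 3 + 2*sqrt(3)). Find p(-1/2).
-219/32 - 45*sqrt(11)/32 + 35*sqrt(3)/64 + 315*sqrt(2)/64 + 189*sqrt(10)/64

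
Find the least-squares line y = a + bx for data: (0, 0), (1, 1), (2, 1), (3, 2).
a = 1/10, b = 3/5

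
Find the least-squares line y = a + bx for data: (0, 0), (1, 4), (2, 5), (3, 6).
a = 9/10, b = 19/10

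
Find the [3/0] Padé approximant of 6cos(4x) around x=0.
6 - 48*x**2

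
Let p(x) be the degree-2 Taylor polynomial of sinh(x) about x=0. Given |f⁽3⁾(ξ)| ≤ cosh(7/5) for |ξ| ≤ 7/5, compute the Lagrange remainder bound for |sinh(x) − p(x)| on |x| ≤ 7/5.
343*cosh(7/5)/750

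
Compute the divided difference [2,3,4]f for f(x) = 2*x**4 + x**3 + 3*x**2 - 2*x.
122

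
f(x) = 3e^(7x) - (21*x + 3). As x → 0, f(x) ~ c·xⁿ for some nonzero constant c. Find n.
2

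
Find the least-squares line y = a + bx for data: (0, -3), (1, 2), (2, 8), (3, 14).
a = -33/10, b = 57/10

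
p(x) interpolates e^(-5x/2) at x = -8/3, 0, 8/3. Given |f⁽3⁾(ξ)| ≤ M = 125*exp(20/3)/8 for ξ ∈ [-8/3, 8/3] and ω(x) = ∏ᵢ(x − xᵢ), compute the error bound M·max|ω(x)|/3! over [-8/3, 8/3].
8000*sqrt(3)*exp(20/3)/729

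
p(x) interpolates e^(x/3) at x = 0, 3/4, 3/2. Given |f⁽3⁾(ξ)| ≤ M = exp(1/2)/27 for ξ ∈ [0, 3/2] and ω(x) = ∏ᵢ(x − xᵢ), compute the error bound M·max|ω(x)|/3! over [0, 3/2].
sqrt(3)*exp(1/2)/1728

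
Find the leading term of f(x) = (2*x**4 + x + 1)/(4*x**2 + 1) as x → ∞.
x**2/2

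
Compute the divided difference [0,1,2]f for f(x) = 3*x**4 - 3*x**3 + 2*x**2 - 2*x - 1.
14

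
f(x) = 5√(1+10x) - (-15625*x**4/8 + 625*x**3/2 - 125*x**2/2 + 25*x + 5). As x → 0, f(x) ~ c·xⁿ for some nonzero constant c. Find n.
5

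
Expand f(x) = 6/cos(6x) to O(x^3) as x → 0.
6 + 108*x**2 + O(x**3)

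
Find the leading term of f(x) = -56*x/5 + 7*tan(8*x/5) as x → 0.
3584*x**3/375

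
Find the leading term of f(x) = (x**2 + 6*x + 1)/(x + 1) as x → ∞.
x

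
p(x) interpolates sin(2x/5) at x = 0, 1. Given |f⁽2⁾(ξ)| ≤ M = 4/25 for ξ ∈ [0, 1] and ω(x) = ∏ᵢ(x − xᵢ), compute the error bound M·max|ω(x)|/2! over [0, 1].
1/50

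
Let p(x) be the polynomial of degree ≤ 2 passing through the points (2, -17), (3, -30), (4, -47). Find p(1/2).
-5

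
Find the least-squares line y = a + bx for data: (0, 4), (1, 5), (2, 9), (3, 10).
a = 37/10, b = 11/5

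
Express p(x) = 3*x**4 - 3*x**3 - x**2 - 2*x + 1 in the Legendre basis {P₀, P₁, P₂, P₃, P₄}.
(19/15)P₀ + (-19/5)P₁ + (22/21)P₂ + (-6/5)P₃ + (24/35)P₄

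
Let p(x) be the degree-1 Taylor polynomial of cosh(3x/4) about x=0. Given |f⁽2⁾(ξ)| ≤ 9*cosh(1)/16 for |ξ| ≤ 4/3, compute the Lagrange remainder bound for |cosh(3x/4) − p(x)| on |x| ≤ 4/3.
cosh(1)/2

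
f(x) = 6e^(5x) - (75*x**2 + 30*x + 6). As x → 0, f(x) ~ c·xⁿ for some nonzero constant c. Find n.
3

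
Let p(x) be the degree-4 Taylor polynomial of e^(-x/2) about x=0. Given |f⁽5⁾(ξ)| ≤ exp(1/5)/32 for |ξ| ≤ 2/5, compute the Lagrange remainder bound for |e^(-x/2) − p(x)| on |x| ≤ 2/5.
exp(1/5)/375000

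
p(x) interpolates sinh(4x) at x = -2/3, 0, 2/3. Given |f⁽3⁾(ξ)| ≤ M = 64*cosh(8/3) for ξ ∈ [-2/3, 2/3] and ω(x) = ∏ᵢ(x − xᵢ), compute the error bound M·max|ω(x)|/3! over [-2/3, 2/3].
512*sqrt(3)*cosh(8/3)/729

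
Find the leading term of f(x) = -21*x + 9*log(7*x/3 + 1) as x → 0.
-49*x**2/2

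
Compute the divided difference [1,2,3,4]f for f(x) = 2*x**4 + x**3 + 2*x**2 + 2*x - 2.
21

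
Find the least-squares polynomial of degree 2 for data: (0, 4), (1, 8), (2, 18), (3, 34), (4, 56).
4 + x + (3)x²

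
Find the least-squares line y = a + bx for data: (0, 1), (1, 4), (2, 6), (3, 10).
a = 9/10, b = 29/10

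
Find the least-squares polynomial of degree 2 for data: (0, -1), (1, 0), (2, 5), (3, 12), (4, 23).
-37/35 + (-2/7)x + (11/7)x²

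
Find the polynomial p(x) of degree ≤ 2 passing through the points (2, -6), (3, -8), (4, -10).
-2*x - 2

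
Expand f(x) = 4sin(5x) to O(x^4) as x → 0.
20*x - 250*x**3/3 + O(x**4)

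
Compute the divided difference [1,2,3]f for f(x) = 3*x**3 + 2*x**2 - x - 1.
20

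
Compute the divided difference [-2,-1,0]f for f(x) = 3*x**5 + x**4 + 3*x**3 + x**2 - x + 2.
-46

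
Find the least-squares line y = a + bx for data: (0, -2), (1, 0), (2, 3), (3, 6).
a = -23/10, b = 27/10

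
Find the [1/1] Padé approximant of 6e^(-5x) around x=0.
(6 - 15*x)/(5*x/2 + 1)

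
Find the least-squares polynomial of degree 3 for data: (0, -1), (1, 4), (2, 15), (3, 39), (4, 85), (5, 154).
-52/63 + (157/54)x + (55/126)x² + (28/27)x³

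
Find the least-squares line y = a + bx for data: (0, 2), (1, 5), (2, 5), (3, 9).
a = 21/10, b = 21/10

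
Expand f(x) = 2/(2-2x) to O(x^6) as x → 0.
1 + x + x**2 + x**3 + x**4 + x**5 + O(x**6)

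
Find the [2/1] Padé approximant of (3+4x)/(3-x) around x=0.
(4*x/3 + 1)/(1 - x/3)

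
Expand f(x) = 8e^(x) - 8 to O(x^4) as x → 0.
8*x + 4*x**2 + 4*x**3/3 + O(x**4)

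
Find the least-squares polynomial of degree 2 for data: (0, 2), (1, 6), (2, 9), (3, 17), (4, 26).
82/35 + (113/70)x + (15/14)x²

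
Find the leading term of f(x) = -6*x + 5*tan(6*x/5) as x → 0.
72*x**3/25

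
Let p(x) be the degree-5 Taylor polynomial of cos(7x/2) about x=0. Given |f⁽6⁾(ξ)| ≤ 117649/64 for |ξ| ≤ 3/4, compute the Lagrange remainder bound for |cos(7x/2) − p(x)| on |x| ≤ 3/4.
9529569/20971520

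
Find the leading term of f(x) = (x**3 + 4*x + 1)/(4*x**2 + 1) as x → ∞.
x/4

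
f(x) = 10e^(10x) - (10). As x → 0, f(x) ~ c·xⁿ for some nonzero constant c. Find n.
1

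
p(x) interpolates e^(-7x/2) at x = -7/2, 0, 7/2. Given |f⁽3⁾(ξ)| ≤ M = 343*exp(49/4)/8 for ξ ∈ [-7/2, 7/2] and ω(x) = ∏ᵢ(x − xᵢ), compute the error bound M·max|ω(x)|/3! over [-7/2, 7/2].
117649*sqrt(3)*exp(49/4)/1728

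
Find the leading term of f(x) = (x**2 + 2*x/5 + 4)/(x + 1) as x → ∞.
x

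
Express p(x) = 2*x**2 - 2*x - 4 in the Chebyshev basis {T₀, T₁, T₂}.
(-3)T₀ + (-2)T₁ + T₂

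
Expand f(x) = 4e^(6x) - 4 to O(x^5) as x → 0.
24*x + 72*x**2 + 144*x**3 + 216*x**4 + O(x**5)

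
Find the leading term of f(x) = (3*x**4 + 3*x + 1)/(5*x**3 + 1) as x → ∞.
3*x/5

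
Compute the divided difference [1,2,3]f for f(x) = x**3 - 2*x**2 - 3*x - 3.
4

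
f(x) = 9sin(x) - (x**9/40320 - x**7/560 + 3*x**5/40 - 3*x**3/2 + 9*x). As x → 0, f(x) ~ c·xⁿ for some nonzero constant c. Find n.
11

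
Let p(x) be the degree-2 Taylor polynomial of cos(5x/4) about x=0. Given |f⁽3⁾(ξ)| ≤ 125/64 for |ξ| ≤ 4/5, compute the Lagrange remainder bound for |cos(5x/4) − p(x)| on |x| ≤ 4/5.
1/6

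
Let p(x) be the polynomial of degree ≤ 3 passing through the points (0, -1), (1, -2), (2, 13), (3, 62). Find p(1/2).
-19/8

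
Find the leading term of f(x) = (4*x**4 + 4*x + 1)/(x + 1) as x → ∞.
4*x**3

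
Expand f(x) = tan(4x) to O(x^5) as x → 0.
4*x + 64*x**3/3 + O(x**5)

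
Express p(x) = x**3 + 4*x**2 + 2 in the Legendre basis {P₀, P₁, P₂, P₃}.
(10/3)P₀ + (3/5)P₁ + (8/3)P₂ + (2/5)P₃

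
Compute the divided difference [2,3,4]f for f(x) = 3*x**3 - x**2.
26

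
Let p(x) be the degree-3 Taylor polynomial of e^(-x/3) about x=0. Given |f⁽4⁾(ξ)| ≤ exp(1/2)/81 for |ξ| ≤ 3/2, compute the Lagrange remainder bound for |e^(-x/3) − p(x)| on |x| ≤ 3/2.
exp(1/2)/384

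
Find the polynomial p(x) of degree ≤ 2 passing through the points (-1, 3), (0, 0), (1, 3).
3*x**2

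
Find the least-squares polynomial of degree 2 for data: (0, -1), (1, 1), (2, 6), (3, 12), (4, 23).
-31/35 + (33/70)x + (19/14)x²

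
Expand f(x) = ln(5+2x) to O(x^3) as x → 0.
log(5) + 2*x/5 - 2*x**2/25 + O(x**3)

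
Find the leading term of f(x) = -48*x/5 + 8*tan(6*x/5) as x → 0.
576*x**3/125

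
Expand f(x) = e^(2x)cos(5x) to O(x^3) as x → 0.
1 + 2*x - 21*x**2/2 + O(x**3)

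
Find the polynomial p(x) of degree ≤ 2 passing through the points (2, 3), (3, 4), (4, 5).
x + 1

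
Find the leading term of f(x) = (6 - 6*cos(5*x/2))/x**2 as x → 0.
75/4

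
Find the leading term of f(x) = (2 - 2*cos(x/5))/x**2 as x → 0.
1/25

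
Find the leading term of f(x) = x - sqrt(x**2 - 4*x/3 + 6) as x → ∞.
2/3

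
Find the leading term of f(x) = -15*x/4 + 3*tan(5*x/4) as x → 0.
125*x**3/64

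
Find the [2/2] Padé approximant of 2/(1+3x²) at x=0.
2/(3*x**2 + 1)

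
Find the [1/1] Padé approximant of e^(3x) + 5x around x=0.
(119*x/16 + 1)/(1 - 9*x/16)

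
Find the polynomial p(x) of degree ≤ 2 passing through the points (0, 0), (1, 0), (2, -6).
-3*x**2 + 3*x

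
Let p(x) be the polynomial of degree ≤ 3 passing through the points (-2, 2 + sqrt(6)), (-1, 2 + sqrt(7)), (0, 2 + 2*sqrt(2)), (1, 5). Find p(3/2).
-35*sqrt(2)/8 - 5*sqrt(6)/16 + 21*sqrt(7)/16 + 137/16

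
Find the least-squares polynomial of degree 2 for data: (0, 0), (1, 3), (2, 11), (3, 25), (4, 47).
2/7 + (-34/35)x + (22/7)x²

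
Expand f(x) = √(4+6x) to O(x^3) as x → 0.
2 + 3*x/2 - 9*x**2/16 + O(x**3)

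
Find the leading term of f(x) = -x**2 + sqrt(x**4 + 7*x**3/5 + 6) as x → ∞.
7*x/10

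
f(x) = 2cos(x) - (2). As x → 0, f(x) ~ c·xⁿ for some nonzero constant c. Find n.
2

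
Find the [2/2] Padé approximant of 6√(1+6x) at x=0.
(135*x**2/2 + 45*x + 6)/(9*x**2/4 + 9*x/2 + 1)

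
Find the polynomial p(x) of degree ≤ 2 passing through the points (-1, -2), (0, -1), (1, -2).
-x**2 - 1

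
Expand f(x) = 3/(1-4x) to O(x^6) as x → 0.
3 + 12*x + 48*x**2 + 192*x**3 + 768*x**4 + 3072*x**5 + O(x**6)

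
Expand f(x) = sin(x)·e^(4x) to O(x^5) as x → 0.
x + 4*x**2 + 47*x**3/6 + 10*x**4 + O(x**5)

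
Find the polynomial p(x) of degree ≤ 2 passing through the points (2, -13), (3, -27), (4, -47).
-3*x**2 + x - 3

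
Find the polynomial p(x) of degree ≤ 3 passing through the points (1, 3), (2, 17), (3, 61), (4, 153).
3*x**3 - 3*x**2 + 2*x + 1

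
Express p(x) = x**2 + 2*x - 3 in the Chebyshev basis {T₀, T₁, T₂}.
(-5/2)T₀ + (2)T₁ + (1/2)T₂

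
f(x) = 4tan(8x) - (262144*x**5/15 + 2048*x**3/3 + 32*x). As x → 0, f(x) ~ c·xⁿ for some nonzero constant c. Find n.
7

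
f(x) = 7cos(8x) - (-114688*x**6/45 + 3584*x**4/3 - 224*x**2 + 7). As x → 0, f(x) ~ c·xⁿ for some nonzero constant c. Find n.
8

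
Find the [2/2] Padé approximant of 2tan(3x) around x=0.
6*x/(1 - 3*x**2)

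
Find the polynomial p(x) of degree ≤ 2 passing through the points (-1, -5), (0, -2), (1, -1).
-x**2 + 2*x - 2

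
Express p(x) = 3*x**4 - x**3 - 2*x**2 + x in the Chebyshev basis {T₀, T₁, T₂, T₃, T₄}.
(1/8)T₀ + (1/4)T₁ + (1/2)T₂ + (-1/4)T₃ + (3/8)T₄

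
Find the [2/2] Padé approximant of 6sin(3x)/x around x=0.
(18 - 189*x**2/10)/(9*x**2/20 + 1)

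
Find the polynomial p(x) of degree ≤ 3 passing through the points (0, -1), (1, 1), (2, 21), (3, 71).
2*x**3 + 3*x**2 - 3*x - 1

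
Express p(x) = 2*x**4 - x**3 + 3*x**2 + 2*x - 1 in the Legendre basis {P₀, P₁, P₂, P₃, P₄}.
(2/5)P₀ + (7/5)P₁ + (22/7)P₂ + (-2/5)P₃ + (16/35)P₄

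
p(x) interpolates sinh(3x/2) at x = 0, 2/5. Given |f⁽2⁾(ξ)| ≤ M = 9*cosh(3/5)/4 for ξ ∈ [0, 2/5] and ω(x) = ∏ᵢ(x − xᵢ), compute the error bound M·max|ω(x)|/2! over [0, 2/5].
9*cosh(3/5)/200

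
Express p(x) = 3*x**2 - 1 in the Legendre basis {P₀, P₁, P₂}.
(2)P₂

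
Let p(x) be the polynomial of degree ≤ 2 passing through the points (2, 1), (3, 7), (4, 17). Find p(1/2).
-1/2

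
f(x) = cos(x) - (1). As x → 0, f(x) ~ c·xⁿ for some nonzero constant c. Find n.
2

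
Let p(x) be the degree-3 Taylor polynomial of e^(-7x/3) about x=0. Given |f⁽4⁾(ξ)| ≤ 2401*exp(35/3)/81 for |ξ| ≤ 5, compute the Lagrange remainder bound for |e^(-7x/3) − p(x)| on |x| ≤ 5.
1500625*exp(35/3)/1944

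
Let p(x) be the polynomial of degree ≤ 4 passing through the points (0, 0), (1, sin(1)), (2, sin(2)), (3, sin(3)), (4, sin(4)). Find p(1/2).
-35*sin(2)/64 - 5*sin(4)/128 + 7*sin(3)/32 + 35*sin(1)/32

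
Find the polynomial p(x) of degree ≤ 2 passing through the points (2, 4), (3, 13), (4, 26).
2*x**2 - x - 2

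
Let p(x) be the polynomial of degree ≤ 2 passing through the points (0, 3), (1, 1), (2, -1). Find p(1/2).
2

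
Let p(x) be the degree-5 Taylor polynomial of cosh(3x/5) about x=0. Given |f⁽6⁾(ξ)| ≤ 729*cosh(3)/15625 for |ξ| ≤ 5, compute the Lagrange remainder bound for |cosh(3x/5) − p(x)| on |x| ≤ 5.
81*cosh(3)/80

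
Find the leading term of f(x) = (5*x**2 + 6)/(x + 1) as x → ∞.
5*x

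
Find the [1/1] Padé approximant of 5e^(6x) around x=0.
(15*x + 5)/(1 - 3*x)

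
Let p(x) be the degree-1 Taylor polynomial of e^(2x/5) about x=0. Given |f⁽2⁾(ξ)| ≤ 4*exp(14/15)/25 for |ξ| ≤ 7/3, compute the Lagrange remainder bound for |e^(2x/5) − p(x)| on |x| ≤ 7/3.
98*exp(14/15)/225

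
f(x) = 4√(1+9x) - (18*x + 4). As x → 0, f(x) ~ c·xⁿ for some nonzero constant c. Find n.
2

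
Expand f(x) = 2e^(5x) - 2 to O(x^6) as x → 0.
10*x + 25*x**2 + 125*x**3/3 + 625*x**4/12 + 625*x**5/12 + O(x**6)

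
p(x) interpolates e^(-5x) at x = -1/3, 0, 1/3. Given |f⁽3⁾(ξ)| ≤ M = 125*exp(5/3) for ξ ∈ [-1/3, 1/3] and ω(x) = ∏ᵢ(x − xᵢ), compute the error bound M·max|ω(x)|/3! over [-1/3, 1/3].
125*sqrt(3)*exp(5/3)/729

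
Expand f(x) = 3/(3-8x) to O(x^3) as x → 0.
1 + 8*x/3 + 64*x**2/9 + O(x**3)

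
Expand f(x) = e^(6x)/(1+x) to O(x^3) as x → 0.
1 + 5*x + 13*x**2 + O(x**3)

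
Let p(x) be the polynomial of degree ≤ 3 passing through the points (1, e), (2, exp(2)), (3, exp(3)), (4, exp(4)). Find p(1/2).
e*(-5*exp(3) - 35*e + 35 + 21*exp(2))/16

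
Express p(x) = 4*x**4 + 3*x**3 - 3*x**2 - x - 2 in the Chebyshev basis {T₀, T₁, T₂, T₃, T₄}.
(-2)T₀ + (5/4)T₁ + (1/2)T₂ + (3/4)T₃ + (1/2)T₄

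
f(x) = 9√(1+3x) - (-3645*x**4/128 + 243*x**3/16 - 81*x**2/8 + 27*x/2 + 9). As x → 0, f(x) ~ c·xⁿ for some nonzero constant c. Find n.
5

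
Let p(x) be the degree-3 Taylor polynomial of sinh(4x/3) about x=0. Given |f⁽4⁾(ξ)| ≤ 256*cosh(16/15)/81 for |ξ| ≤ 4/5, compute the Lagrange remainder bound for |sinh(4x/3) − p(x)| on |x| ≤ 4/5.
8192*cosh(16/15)/151875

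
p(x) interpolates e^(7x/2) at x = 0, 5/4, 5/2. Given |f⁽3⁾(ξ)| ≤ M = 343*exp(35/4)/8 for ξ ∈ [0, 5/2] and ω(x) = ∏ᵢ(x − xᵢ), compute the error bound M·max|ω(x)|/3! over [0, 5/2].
42875*sqrt(3)*exp(35/4)/13824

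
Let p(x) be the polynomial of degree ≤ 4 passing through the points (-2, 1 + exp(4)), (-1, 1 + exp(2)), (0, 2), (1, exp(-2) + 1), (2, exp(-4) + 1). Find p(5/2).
(-420*exp(2) + 315 + (-180*exp(2) + 506 + 35*exp(4))*exp(4))*exp(-4)/128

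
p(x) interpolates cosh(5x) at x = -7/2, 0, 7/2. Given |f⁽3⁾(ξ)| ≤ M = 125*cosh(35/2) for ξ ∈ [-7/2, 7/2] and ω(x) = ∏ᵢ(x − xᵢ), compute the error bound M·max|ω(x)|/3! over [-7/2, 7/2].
42875*sqrt(3)*cosh(35/2)/216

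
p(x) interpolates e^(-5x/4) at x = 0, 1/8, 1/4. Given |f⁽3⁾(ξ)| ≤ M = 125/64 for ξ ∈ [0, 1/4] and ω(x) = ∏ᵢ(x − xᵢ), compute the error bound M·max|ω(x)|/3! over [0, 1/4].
125*sqrt(3)/884736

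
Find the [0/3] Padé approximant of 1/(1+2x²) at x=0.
1/(2*x**2 + 1)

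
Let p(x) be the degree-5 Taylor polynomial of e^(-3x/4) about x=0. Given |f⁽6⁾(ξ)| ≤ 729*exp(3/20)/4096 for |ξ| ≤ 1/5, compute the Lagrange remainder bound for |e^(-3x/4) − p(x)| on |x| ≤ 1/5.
81*exp(3/20)/5120000000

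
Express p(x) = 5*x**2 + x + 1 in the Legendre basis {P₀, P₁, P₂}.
(8/3)P₀ + P₁ + (10/3)P₂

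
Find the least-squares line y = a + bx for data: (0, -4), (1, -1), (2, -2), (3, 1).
a = -18/5, b = 7/5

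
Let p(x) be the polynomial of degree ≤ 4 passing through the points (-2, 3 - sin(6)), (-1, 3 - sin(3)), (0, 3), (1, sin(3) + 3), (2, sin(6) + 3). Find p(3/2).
5*sin(6)/16 + 7*sin(3)/8 + 3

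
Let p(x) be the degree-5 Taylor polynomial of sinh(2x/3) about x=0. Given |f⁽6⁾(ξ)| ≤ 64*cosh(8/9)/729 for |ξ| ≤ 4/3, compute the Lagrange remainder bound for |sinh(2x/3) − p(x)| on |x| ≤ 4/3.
16384*cosh(8/9)/23914845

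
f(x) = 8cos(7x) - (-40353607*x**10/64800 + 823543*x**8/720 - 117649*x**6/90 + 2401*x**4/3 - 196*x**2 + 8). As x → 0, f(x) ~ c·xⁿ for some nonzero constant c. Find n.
12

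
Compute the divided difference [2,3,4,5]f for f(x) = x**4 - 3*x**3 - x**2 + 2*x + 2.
11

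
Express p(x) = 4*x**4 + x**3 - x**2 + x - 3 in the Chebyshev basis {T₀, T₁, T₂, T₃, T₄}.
(-2)T₀ + (7/4)T₁ + (3/2)T₂ + (1/4)T₃ + (1/2)T₄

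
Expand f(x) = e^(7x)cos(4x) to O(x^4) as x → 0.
1 + 7*x + 33*x**2/2 + 7*x**3/6 + O(x**4)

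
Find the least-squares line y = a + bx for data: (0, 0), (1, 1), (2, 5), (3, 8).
a = -7/10, b = 14/5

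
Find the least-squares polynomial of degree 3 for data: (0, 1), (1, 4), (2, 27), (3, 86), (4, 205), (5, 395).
23/21 + (-137/126)x + (71/84)x² + (109/36)x³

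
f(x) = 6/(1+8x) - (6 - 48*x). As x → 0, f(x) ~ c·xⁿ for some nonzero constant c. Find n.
2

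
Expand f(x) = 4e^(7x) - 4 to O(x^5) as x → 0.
28*x + 98*x**2 + 686*x**3/3 + 2401*x**4/6 + O(x**5)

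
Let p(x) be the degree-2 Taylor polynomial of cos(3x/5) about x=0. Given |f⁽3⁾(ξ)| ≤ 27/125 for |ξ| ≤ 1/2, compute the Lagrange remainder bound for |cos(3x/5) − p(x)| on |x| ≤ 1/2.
9/2000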